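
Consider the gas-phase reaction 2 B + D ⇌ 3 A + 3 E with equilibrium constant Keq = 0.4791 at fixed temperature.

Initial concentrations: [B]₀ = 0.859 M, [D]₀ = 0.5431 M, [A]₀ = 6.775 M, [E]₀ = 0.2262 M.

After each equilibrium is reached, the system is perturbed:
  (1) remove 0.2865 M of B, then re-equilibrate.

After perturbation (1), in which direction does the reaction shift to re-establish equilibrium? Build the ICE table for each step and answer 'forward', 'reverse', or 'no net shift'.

Q₀ = 8.981 vs Keq = 0.4791 ⇒ Q>K, reverse
Step 1:
                  B         D         A         E
  Initial     0.859    0.5431     6.775    0.2262
  Change    0.08743   0.04372   -0.1312   -0.1312
  Equil      0.9464    0.5868     6.644   0.09505
  solve Keq expr → x = -0.04372; check Q = 0.4791
Then remove 0.2865 M of B.
Step 2:
                  B         D         A         E
  Initial    0.6599    0.5868     6.644   0.09505
  Change    0.01258  0.006292  -0.01888  -0.01888
  Equil      0.6725    0.5931     6.625   0.07617
  solve Keq expr → x = -0.006292; check Q = 0.4791

Direction: reverse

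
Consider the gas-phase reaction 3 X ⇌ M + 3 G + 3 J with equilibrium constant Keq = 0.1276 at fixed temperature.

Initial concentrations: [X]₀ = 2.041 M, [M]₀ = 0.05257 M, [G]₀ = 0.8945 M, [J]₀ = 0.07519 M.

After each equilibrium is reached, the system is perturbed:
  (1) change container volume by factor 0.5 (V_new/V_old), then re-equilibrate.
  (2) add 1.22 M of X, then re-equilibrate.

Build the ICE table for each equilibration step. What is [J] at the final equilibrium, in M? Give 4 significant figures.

Q₀ = 1.8812e-06 vs Keq = 0.1276 ⇒ Q<K, forward
Step 1:
                  X         M         G         J
  init        2.041   0.05257    0.8945   0.07519
  Δ         -0.6398    0.2133    0.6398    0.6398
  eq          1.401    0.2658     1.534     0.715
  solve Keq expr → x = 0.2133; check Q = 0.1276
Then change container volume by factor 0.5 (V_new/V_old).
Step 2:
                  X         M         G         J
  init        2.802    0.5317     3.069      1.43
  Δ          0.5128   -0.1709   -0.5128   -0.5128
  eq          3.315    0.3608     2.556    0.9173
  solve Keq expr → x = -0.1709; check Q = 0.1276
Then add 1.22 M of X.
Step 3:
                  X         M         G         J
  init        4.535    0.3608     2.556    0.9173
  Δ         -0.1656   0.05519    0.1656    0.1656
  eq           4.37     0.416     2.721     1.083
  solve Keq expr → x = 0.05519; check Q = 0.1276

[J]_eq = 1.083 M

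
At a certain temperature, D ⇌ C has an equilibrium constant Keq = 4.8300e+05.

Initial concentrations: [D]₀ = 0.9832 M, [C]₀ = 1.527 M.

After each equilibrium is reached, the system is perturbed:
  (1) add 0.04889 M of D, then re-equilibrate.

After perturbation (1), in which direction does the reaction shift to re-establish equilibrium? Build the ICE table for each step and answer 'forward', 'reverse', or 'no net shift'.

Q₀ = 1.553 vs Keq = 4.8300e+05 ⇒ Q<K, forward
Step 1:
                   D          C
  Initial     0.9832      1.527
  Change     -0.9832     0.9832
  Equil   5.1971e-06       2.51
  solve Keq expr → x = 0.9832; check Q = 4.8300e+05
Then add 0.04889 M of D.
Step 2:
                   D          C
  Initial     0.0489       2.51
  Change    -0.04889    0.04889
  Equil   5.2983e-06      2.559
  solve Keq expr → x = 0.04889; check Q = 4.8300e+05

Direction: forward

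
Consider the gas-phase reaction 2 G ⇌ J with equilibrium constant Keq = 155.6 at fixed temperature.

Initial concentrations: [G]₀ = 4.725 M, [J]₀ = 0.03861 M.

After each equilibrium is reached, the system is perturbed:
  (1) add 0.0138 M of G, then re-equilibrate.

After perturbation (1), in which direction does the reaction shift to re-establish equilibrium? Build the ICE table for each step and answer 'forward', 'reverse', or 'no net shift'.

Direction: forward

Q₀ = 0.001729 vs Keq = 155.6 ⇒ Q<K, forward
Step 1:
                    G           J
  init          4.725     0.03861
  Δ            -4.602       2.301
  eq           0.1226        2.34
  solve Keq expr → x = 2.301; check Q = 155.6
Then add 0.0138 M of G.
Step 2:
                    G           J
  init         0.1364        2.34
  Δ          -0.01362    0.006811
  eq           0.1228       2.347
  solve Keq expr → x = 0.006811; check Q = 155.6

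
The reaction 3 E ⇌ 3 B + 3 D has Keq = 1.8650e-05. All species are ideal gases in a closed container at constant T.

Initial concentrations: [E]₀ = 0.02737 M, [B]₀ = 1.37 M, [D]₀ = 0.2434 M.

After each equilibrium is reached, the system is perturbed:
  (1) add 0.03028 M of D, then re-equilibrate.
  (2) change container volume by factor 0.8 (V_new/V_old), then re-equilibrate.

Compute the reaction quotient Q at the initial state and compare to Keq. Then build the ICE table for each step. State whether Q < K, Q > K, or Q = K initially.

Q₀ = 1808 vs Keq = 1.8650e-05 ⇒ Q>K, reverse
Step 1:
                   E          B          D
  Initial    0.02737       1.37     0.2434
  Change      0.2372    -0.2372    -0.2372
  Equil       0.2646      1.133   0.006194
  solve Keq expr → x = -0.07907; check Q = 1.8650e-05
Then add 0.03028 M of D.
Step 2:
                   E          B          D
  Initial     0.2646      1.133    0.03647
  Change     0.02941   -0.02941   -0.02941
  Equil        0.294      1.103   0.007066
  solve Keq expr → x = -0.009803; check Q = 1.8650e-05
Then change container volume by factor 0.8 (V_new/V_old).
Step 3:
                   E          B          D
  Initial     0.3675      1.379   0.008832
  Change    0.001724  -0.001724  -0.001724
  Equil       0.3692      1.378   0.007108
  solve Keq expr → x = -5.7480e-04; check Q = 1.8650e-05

Q₀ = 1808; Q > K (proceeds reverse)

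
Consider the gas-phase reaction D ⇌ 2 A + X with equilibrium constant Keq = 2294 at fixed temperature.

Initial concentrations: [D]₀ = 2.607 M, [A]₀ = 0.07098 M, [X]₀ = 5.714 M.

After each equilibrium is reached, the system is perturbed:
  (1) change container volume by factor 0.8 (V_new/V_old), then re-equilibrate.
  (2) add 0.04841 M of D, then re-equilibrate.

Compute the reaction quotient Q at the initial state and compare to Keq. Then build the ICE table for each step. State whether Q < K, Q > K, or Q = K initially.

Q₀ = 0.01104 vs Keq = 2294 ⇒ Q<K, forward
Step 1:
                   D          A          X
  I            2.607    0.07098      5.714
  C           -2.514      5.028      2.514
  E          0.09323      5.099      8.228
  solve Keq expr → x = 2.514; check Q = 2294
Then change container volume by factor 0.8 (V_new/V_old).
Step 2:
                   D          A          X
  I           0.1165      6.373      10.28
  C            0.058     -0.116     -0.058
  E           0.1745      6.257      10.23
  solve Keq expr → x = -0.058; check Q = 2294
Then add 0.04841 M of D.
Step 3:
                   D          A          X
  I           0.2229      6.257      10.23
  C         -0.04285    0.08569    0.04285
  E           0.1801      6.343      10.27
  solve Keq expr → x = 0.04285; check Q = 2294

Q₀ = 0.01104; Q < K (proceeds forward)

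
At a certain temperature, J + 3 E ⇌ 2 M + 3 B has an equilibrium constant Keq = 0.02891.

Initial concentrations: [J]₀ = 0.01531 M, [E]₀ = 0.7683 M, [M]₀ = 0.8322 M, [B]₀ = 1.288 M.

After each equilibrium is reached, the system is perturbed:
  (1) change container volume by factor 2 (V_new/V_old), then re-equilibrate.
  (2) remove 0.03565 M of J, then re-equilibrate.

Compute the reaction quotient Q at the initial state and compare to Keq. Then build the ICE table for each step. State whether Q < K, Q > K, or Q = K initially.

Q₀ = 213.1 vs Keq = 0.02891 ⇒ Q>K, reverse
Step 1:
                    J           E           M           B
  init        0.01531      0.7683      0.8322       1.288
  Δ            0.2382      0.7145     -0.4763     -0.7145
  eq           0.2535       1.483      0.3559      0.5735
  solve Keq expr → x = -0.2382; check Q = 0.02891
Then change container volume by factor 2 (V_new/V_old).
Step 2:
                    J           E           M           B
  init         0.1267      0.7414      0.1779      0.2868
  Δ         -0.009649    -0.02895      0.0193     0.02895
  eq           0.1171      0.7124      0.1972      0.3157
  solve Keq expr → x = 0.009649; check Q = 0.02891
Then remove 0.03565 M of J.
Step 3:
                    J           E           M           B
  init        0.08144      0.7124      0.1972      0.3157
  Δ          0.004879     0.01464   -0.009758    -0.01464
  eq          0.08632      0.7271      0.1875      0.3011
  solve Keq expr → x = -0.004879; check Q = 0.02891

Q₀ = 213.1; Q > K (proceeds reverse)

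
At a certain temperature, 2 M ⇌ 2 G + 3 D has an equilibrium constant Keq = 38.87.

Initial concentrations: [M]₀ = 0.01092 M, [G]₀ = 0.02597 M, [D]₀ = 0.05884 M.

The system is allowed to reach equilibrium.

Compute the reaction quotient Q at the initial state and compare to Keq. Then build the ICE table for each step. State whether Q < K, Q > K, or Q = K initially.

Q₀ = 0.001152 vs Keq = 38.87 ⇒ Q<K, forward
Step 1:
                   M          G          D
  Initial    0.01092    0.02597    0.05884
  Change     -0.0108     0.0108     0.0162
  Equil   1.2123e-04    0.03677    0.07504
  solve Keq expr → x = 0.005399; check Q = 38.87

Q₀ = 0.001152; Q < K (proceeds forward)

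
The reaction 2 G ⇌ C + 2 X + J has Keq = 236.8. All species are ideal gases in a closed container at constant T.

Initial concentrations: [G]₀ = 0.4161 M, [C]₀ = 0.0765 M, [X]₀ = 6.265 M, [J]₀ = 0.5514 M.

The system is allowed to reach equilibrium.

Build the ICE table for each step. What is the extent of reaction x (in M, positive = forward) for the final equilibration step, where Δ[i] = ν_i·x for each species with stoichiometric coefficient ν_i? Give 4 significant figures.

x = 0.1288 M

Q₀ = 9.563 vs Keq = 236.8 ⇒ Q<K, forward
Step 1:
                  G         C         X         J
  I          0.4161    0.0765     6.265    0.5514
  C         -0.2577    0.1288    0.2577    0.1288
  E          0.1584    0.2053     6.523    0.6802
  solve Keq expr → x = 0.1288; check Q = 236.8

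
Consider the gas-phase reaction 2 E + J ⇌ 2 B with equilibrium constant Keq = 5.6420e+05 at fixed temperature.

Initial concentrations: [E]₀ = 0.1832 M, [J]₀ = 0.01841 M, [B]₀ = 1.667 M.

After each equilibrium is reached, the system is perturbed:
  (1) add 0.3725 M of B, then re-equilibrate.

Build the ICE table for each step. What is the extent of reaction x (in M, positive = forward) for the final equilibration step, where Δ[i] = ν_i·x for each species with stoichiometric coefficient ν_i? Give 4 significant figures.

Q₀ = 4497 vs Keq = 5.6420e+05 ⇒ Q<K, forward
Step 1:
                    E           J           B
  Initial      0.1832     0.01841       1.667
  Change     -0.03634    -0.01817     0.03634
  Equil        0.1469  2.3844e-04       1.703
  solve Keq expr → x = 0.01817; check Q = 5.6420e+05
Then add 0.3725 M of B.
Step 2:
                    E           J           B
  Initial      0.1469  2.3844e-04       2.076
  Change   2.2902e-04  1.1451e-04 -2.2902e-04
  Equil        0.1471  3.5295e-04       2.076
  solve Keq expr → x = -1.1451e-04; check Q = 5.6420e+05

x = -1.1451e-04 M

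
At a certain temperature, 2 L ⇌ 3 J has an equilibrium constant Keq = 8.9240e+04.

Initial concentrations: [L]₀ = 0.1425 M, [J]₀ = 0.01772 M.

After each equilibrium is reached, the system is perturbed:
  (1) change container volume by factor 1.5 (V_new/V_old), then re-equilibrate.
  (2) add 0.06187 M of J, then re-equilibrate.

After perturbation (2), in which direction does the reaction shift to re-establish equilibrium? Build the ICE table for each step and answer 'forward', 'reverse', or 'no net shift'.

Q₀ = 2.7401e-04 vs Keq = 8.9240e+04 ⇒ Q<K, forward
Step 1:
                    L           J
  I            0.1425     0.01772
  C           -0.1421      0.2132
  E        3.7144e-04      0.2309
  solve Keq expr → x = 0.07106; check Q = 8.9240e+04
Then change container volume by factor 1.5 (V_new/V_old).
Step 2:
                    L           J
  I        2.4763e-04      0.1539
  C       -4.5307e-05  6.7960e-05
  E        2.0232e-04       0.154
  solve Keq expr → x = 2.2653e-05; check Q = 8.9240e+04
Then add 0.06187 M of J.
Step 3:
                    L           J
  I        2.0232e-04      0.2159
  C        1.3298e-04 -1.9947e-04
  E        3.3530e-04      0.2157
  solve Keq expr → x = -6.6490e-05; check Q = 8.9240e+04

Direction: reverse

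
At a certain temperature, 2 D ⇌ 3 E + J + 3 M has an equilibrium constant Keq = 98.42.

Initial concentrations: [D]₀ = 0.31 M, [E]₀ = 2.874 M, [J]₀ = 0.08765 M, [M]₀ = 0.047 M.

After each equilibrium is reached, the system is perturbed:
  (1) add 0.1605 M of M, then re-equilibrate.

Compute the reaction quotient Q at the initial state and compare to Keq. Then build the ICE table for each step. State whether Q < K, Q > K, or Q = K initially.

Q₀ = 0.002248; Q < K (proceeds forward)

Q₀ = 0.002248 vs Keq = 98.42 ⇒ Q<K, forward
Step 1:
                   D          E          J          M
  init          0.31      2.874    0.08765      0.047
  Δ          -0.2404     0.3606     0.1202     0.3606
  eq         0.06958      3.235     0.2079     0.4076
  solve Keq expr → x = 0.1202; check Q = 98.42
Then add 0.1605 M of M.
Step 2:
                   D          E          J          M
  init       0.06958      3.235     0.2079     0.5681
  Δ           0.0274    -0.0411    -0.0137    -0.0411
  eq         0.09698      3.194     0.1942      0.527
  solve Keq expr → x = -0.0137; check Q = 98.42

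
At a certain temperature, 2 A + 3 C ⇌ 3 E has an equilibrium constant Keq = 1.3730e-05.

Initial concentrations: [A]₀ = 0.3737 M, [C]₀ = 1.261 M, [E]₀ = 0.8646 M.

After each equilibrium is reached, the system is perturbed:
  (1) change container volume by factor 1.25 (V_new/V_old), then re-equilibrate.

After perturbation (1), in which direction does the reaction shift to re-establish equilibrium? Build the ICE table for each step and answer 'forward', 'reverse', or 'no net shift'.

Direction: reverse

Q₀ = 2.308 vs Keq = 1.3730e-05 ⇒ Q>K, reverse
Step 1:
                    A           C           E
  init         0.3737       1.261      0.8646
  Δ             0.545      0.8176     -0.8176
  eq           0.9187       2.079     0.04704
  solve Keq expr → x = -0.2725; check Q = 1.3730e-05
Then change container volume by factor 1.25 (V_new/V_old).
Step 2:
                    A           C           E
  init          0.735       1.663     0.03763
  Δ          0.003337    0.005006   -0.005006
  eq           0.7383       1.668     0.03262
  solve Keq expr → x = -0.001669; check Q = 1.3730e-05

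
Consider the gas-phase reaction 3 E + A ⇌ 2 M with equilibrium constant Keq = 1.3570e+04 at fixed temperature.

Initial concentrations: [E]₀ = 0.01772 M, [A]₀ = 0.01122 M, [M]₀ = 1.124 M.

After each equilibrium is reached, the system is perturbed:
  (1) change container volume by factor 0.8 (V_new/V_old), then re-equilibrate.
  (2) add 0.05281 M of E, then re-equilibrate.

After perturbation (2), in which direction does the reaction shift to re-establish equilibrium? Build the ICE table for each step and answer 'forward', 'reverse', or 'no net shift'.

Q₀ = 2.0237e+07 vs Keq = 1.3570e+04 ⇒ Q>K, reverse
Step 1:
                   E          A          M
  I          0.01772    0.01122      1.124
  C           0.1037    0.03457   -0.06914
  E           0.1214    0.04579      1.055
  solve Keq expr → x = -0.03457; check Q = 1.3570e+04
Then change container volume by factor 0.8 (V_new/V_old).
Step 2:
                   E          A          M
  I           0.1518    0.05724      1.319
  C         -0.01594  -0.005313    0.01063
  E           0.1359    0.05193      1.329
  solve Keq expr → x = 0.005313; check Q = 1.3570e+04
Then add 0.05281 M of E.
Step 3:
                   E          A          M
  I           0.1887    0.05193      1.329
  C         -0.03776   -0.01259    0.02518
  E           0.1509    0.03934      1.354
  solve Keq expr → x = 0.01259; check Q = 1.3570e+04

Direction: forward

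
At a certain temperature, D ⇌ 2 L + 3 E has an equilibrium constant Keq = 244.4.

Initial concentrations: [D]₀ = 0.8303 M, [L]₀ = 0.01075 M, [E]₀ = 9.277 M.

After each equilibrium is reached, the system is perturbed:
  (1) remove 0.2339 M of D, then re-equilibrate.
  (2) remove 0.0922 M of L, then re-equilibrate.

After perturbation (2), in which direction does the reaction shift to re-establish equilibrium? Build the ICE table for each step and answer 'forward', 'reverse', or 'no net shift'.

Direction: forward

Q₀ = 0.1111 vs Keq = 244.4 ⇒ Q<K, forward
Step 1:
                    D           L           E
  init         0.8303     0.01075       9.277
  Δ           -0.1956      0.3913      0.5869
  eq           0.6347       0.402       9.864
  solve Keq expr → x = 0.1956; check Q = 244.4
Then remove 0.2339 M of D.
Step 2:
                    D           L           E
  init         0.4008       0.402       9.864
  Δ           0.03245     -0.0649    -0.09735
  eq           0.4332      0.3371       9.767
  solve Keq expr → x = -0.03245; check Q = 244.4
Then remove 0.0922 M of L.
Step 3:
                    D           L           E
  init         0.4332      0.2449       9.767
  Δ          -0.03624     0.07248      0.1087
  eq            0.397      0.3174       9.875
  solve Keq expr → x = 0.03624; check Q = 244.4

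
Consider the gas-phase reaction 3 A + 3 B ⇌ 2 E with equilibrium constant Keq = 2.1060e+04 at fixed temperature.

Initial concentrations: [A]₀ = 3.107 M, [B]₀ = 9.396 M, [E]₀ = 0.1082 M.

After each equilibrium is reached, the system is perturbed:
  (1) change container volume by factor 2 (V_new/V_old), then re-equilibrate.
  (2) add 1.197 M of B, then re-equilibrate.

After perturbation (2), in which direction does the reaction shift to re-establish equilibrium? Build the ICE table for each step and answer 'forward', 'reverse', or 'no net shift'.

Direction: forward

Q₀ = 4.7055e-07 vs Keq = 2.1060e+04 ⇒ Q<K, forward
Step 1:
                   A          B          E
  I            3.107      9.396     0.1082
  C           -3.097     -3.097      2.065
  E         0.009645      6.299      2.173
  solve Keq expr → x = 1.032; check Q = 2.1060e+04
Then change container volume by factor 2 (V_new/V_old).
Step 2:
                   A          B          E
  I         0.004823      3.149      1.087
  C         0.007266   0.007266  -0.004844
  E          0.01209      3.157      1.082
  solve Keq expr → x = -0.002422; check Q = 2.1060e+04
Then add 1.197 M of B.
Step 3:
                   A          B          E
  I          0.01209      4.354      1.082
  C        -0.003305  -0.003305   0.002203
  E         0.008783       4.35      1.084
  solve Keq expr → x = 0.001102; check Q = 2.1060e+04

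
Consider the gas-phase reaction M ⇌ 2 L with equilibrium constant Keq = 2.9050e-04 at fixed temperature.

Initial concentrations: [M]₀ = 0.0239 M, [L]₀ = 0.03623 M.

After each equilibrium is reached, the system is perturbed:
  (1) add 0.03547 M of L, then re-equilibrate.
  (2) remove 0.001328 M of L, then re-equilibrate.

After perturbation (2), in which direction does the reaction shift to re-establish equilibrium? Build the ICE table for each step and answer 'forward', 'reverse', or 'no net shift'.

Direction: forward

Q₀ = 0.05492 vs Keq = 2.9050e-04 ⇒ Q>K, reverse
Step 1:
                  M         L
  Initial    0.0239   0.03623
  Change     0.0164  -0.03281
  Equil      0.0403  0.003422
  solve Keq expr → x = -0.0164; check Q = 2.9050e-04
Then add 0.03547 M of L.
Step 2:
                  M         L
  Initial    0.0403   0.03889
  Change     0.0174   -0.0348
  Equil      0.0577  0.004094
  solve Keq expr → x = -0.0174; check Q = 2.9050e-04
Then remove 0.001328 M of L.
Step 3:
                  M         L
  Initial    0.0577  0.002766
  Change  -6.5239e-04  0.001305
  Equil     0.05705  0.004071
  solve Keq expr → x = 6.5239e-04; check Q = 2.9050e-04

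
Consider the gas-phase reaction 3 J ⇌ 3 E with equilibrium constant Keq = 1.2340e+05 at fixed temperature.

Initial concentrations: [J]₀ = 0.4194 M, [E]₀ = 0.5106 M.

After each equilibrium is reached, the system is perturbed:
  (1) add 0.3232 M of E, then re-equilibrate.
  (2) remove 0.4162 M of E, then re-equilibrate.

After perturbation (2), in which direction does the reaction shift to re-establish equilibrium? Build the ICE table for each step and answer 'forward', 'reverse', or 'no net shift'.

Q₀ = 1.805 vs Keq = 1.2340e+05 ⇒ Q<K, forward
Step 1:
                   J          E
  I           0.4194     0.5106
  C          -0.4011     0.4011
  E          0.01831     0.9117
  solve Keq expr → x = 0.1337; check Q = 1.2340e+05
Then add 0.3232 M of E.
Step 2:
                   J          E
  I          0.01831      1.235
  C         0.006364  -0.006364
  E          0.02468      1.229
  solve Keq expr → x = -0.002121; check Q = 1.2340e+05
Then remove 0.4162 M of E.
Step 3:
                   J          E
  I          0.02468     0.8123
  C        -0.008195   0.008195
  E          0.01648     0.8205
  solve Keq expr → x = 0.002732; check Q = 1.2340e+05

Direction: forward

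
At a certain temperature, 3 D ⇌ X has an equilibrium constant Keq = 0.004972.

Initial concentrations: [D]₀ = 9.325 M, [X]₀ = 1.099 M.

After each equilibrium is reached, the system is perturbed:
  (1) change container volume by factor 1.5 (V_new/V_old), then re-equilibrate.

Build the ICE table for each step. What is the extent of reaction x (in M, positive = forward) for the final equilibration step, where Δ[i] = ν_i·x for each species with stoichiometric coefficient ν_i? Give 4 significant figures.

x = -0.3033 M

Q₀ = 0.001355 vs Keq = 0.004972 ⇒ Q<K, forward
Step 1:
                   D          X
  I            9.325      1.099
  C           -2.169      0.723
  E            7.156      1.822
  solve Keq expr → x = 0.723; check Q = 0.004972
Then change container volume by factor 1.5 (V_new/V_old).
Step 2:
                   D          X
  I            4.771      1.215
  C           0.9099    -0.3033
  E            5.681     0.9114
  solve Keq expr → x = -0.3033; check Q = 0.004972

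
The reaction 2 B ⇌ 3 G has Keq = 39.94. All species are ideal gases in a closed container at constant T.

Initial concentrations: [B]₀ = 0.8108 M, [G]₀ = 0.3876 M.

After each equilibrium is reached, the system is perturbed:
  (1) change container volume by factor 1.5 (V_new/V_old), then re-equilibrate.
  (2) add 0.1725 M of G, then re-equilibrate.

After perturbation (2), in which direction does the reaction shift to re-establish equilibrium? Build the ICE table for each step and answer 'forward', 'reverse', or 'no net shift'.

Q₀ = 0.08858 vs Keq = 39.94 ⇒ Q<K, forward
Step 1:
                    B           G
  init         0.8108      0.3876
  Δ           -0.5855      0.8782
  eq           0.2253       1.266
  solve Keq expr → x = 0.2927; check Q = 39.94
Then change container volume by factor 1.5 (V_new/V_old).
Step 2:
                    B           G
  init         0.1502      0.8439
  Δ          -0.02073     0.03109
  eq           0.1295      0.8749
  solve Keq expr → x = 0.01036; check Q = 39.94
Then add 0.1725 M of G.
Step 3:
                    B           G
  init         0.1295       1.047
  Δ           0.02949    -0.04424
  eq            0.159       1.003
  solve Keq expr → x = -0.01475; check Q = 39.94

Direction: reverse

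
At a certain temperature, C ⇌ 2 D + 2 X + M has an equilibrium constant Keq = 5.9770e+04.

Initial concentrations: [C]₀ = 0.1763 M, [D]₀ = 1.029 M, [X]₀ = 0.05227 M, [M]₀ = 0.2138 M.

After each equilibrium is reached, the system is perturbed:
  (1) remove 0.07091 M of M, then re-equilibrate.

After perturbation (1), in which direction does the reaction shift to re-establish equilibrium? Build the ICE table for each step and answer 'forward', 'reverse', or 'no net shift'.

Q₀ = 0.003508 vs Keq = 5.9770e+04 ⇒ Q<K, forward
Step 1:
                    C           D           X           M
  init         0.1763       1.029     0.05227      0.2138
  Δ           -0.1763      0.3526      0.3526      0.1763
  eq       2.0421e-06       1.382      0.4049      0.3901
  solve Keq expr → x = 0.1763; check Q = 5.9770e+04
Then remove 0.07091 M of M.
Step 2:
                    C           D           X           M
  init     2.0421e-06       1.382      0.4049      0.3192
  Δ       -3.7119e-07  7.4238e-07  7.4238e-07  3.7119e-07
  eq       1.6709e-06       1.382      0.4049      0.3192
  solve Keq expr → x = 3.7119e-07; check Q = 5.9770e+04

Direction: forward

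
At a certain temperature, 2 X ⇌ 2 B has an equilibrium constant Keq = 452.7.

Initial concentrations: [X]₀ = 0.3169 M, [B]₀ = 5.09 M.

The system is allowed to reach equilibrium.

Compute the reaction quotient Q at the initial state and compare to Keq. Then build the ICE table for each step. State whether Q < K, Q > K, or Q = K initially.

Q₀ = 258 vs Keq = 452.7 ⇒ Q<K, forward
Step 1:
                  X         B
  init       0.3169      5.09
  Δ        -0.07419   0.07419
  eq         0.2427     5.164
  solve Keq expr → x = 0.03709; check Q = 452.7

Q₀ = 258; Q < K (proceeds forward)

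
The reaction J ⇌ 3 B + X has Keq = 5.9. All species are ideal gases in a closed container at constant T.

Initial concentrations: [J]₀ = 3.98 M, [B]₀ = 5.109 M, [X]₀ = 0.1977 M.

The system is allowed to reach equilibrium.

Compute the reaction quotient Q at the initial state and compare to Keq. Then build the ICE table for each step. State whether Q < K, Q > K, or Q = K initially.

Q₀ = 6.624; Q > K (proceeds reverse)

Q₀ = 6.624 vs Keq = 5.9 ⇒ Q>K, reverse
Step 1:
                    J           B           X
  Initial        3.98       5.109      0.1977
  Change      0.01587    -0.04762    -0.01587
  Equil         3.996       5.061      0.1818
  solve Keq expr → x = -0.01587; check Q = 5.9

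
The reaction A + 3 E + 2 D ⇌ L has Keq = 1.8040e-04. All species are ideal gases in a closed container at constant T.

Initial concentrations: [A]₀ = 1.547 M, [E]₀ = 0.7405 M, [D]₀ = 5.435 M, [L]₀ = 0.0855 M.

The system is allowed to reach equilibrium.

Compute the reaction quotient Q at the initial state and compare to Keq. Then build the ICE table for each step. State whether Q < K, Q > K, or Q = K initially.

Q₀ = 0.004608; Q > K (proceeds reverse)

Q₀ = 0.004608 vs Keq = 1.8040e-04 ⇒ Q>K, reverse
Step 1:
                    A           E           D           L
  I             1.547      0.7405       5.435      0.0855
  C            0.0771      0.2313      0.1542     -0.0771
  E             1.624      0.9718       5.589      0.0084
  solve Keq expr → x = -0.0771; check Q = 1.8040e-04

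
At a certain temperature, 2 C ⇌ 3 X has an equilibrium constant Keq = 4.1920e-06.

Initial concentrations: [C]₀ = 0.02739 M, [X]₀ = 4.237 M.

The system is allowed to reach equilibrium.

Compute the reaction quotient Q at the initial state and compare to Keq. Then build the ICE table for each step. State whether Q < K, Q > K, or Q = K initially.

Q₀ = 1.0139e+05; Q > K (proceeds reverse)

Q₀ = 1.0139e+05 vs Keq = 4.1920e-06 ⇒ Q>K, reverse
Step 1:
                  C         X
  Initial   0.02739     4.237
  Change      2.803    -4.205
  Equil       2.831   0.03226
  solve Keq expr → x = -1.402; check Q = 4.1920e-06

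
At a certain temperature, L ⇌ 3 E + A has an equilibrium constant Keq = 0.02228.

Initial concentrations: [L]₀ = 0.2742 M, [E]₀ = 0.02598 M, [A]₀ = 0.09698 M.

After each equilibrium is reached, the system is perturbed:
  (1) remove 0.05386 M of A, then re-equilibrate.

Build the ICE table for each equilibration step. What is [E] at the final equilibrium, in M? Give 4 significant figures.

[E]_eq = 0.3081 M

Q₀ = 6.2020e-06 vs Keq = 0.02228 ⇒ Q<K, forward
Step 1:
                  L         E         A
  Initial    0.2742   0.02598   0.09698
  Change   -0.08601     0.258   0.08601
  Equil      0.1882     0.284     0.183
  solve Keq expr → x = 0.08601; check Q = 0.02228
Then remove 0.05386 M of A.
Step 2:
                  L         E         A
  Initial    0.1882     0.284    0.1291
  Change   -0.00804   0.02412   0.00804
  Equil      0.1801    0.3081    0.1372
  solve Keq expr → x = 0.00804; check Q = 0.02228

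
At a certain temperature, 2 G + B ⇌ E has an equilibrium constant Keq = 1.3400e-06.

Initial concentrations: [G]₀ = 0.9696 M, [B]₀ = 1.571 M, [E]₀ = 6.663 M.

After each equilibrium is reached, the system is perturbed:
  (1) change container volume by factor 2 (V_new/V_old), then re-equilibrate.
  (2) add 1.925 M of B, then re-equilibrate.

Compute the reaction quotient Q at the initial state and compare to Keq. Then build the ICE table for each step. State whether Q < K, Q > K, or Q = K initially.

Q₀ = 4.511; Q > K (proceeds reverse)

Q₀ = 4.511 vs Keq = 1.3400e-06 ⇒ Q>K, reverse
Step 1:
                    G           B           E
  Initial      0.9696       1.571       6.663
  Change        13.32       6.661      -6.661
  Equil         14.29       8.232    0.002253
  solve Keq expr → x = -6.661; check Q = 1.3400e-06
Then change container volume by factor 2 (V_new/V_old).
Step 2:
                    G           B           E
  Initial       7.146       4.116    0.001126
  Change     0.001689  8.4462e-04 -8.4462e-04
  Equil         7.147       4.117  2.8179e-04
  solve Keq expr → x = -8.4462e-04; check Q = 1.3400e-06
Then add 1.925 M of B.
Step 3:
                    G           B           E
  Initial       7.147       6.042  2.8179e-04
  Change  -2.6346e-04 -1.3173e-04  1.3173e-04
  Equil         7.147       6.042  4.1352e-04
  solve Keq expr → x = 1.3173e-04; check Q = 1.3400e-06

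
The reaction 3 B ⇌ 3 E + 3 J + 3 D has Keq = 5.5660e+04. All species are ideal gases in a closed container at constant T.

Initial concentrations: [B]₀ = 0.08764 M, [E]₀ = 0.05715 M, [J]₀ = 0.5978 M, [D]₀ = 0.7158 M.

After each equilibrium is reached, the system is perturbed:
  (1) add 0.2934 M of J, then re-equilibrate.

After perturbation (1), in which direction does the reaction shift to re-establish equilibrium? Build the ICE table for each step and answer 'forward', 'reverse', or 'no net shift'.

Direction: reverse

Q₀ = 0.02173 vs Keq = 5.5660e+04 ⇒ Q<K, forward
Step 1:
                   B          E          J          D
  init       0.08764    0.05715     0.5978     0.7158
  Δ         -0.08559    0.08559    0.08559    0.08559
  eq        0.002047     0.1427     0.6834     0.8014
  solve Keq expr → x = 0.02853; check Q = 5.5660e+04
Then add 0.2934 M of J.
Step 2:
                   B          E          J          D
  init      0.002047     0.1427     0.9768     0.8014
  Δ       8.5585e-04 -8.5585e-04 -8.5585e-04 -8.5585e-04
  eq        0.002903     0.1419     0.9759     0.8005
  solve Keq expr → x = -2.8528e-04; check Q = 5.5660e+04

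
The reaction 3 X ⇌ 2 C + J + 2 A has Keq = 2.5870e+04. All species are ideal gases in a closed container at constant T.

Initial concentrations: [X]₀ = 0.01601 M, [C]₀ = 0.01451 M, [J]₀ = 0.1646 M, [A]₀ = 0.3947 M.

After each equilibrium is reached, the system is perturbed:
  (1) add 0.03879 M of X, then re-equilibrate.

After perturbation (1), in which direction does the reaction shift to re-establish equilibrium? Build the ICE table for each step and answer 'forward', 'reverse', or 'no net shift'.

Direction: forward

Q₀ = 1.316 vs Keq = 2.5870e+04 ⇒ Q<K, forward
Step 1:
                  X         C         J         A
  I         0.01601   0.01451    0.1646    0.3947
  C        -0.01514    0.0101  0.005048    0.0101
  E       8.6649e-04   0.02461    0.1696    0.4048
  solve Keq expr → x = 0.005048; check Q = 2.5870e+04
Then add 0.03879 M of X.
Step 2:
                  X         C         J         A
  I         0.03966   0.02461    0.1696    0.4048
  C        -0.03817   0.02545   0.01272   0.02545
  E        0.001484   0.05005    0.1824    0.4302
  solve Keq expr → x = 0.01272; check Q = 2.5870e+04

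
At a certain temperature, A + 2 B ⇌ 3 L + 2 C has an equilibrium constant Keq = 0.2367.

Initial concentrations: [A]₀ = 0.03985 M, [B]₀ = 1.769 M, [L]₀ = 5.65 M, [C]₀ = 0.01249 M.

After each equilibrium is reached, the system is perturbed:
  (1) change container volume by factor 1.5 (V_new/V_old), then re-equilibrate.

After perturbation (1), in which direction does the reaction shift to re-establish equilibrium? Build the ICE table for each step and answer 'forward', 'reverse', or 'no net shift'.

Direction: forward

Q₀ = 0.2256 vs Keq = 0.2367 ⇒ Q<K, forward
Step 1:
                  A         B         L         C
  init      0.03985     1.769      5.65   0.01249
  Δ       -1.3860e-04 -2.7721e-04 4.1581e-04 2.7721e-04
  eq        0.03971     1.769      5.65   0.01277
  solve Keq expr → x = 1.3860e-04; check Q = 0.2367
Then change container volume by factor 1.5 (V_new/V_old).
Step 2:
                  A         B         L         C
  init      0.02647     1.179     3.767  0.008511
  Δ       -0.001866 -0.003731  0.005597  0.003731
  eq        0.02461     1.175     3.773   0.01224
  solve Keq expr → x = 0.001866; check Q = 0.2367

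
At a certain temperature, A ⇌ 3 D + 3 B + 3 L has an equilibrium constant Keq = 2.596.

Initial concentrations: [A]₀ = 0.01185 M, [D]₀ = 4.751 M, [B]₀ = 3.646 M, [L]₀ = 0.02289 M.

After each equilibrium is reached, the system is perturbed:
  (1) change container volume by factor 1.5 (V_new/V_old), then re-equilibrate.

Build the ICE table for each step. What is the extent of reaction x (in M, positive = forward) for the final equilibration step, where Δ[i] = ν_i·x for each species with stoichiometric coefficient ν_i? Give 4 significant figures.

x = 0.005019 M

Q₀ = 5.26 vs Keq = 2.596 ⇒ Q>K, reverse
Step 1:
                  A         D         B         L
  I         0.01185     4.751     3.646   0.02289
  C        0.001365 -0.004095 -0.004095 -0.004095
  E         0.01321     4.747     3.642    0.0188
  solve Keq expr → x = -0.001365; check Q = 2.596
Then change container volume by factor 1.5 (V_new/V_old).
Step 2:
                  A         D         B         L
  I         0.00881     3.165     2.428   0.01253
  C       -0.005019   0.01506   0.01506   0.01506
  E        0.003791      3.18     2.443   0.02759
  solve Keq expr → x = 0.005019; check Q = 2.596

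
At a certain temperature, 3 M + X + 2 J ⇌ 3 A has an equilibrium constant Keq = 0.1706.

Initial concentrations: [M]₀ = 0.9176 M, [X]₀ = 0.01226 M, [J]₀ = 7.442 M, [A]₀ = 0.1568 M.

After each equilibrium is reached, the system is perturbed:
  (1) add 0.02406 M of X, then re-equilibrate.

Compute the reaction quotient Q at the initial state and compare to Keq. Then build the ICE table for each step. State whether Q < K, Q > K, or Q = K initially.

Q₀ = 0.007349 vs Keq = 0.1706 ⇒ Q<K, forward
Step 1:
                    M           X           J           A
  Initial      0.9176     0.01226       7.442      0.1568
  Change     -0.03359     -0.0112    -0.02239     0.03359
  Equil         0.884    0.001064        7.42      0.1904
  solve Keq expr → x = 0.0112; check Q = 0.1706
Then add 0.02406 M of X.
Step 2:
                    M           X           J           A
  Initial       0.884     0.02512        7.42      0.1904
  Change      -0.0655    -0.02183    -0.04366      0.0655
  Equil        0.8185    0.003292       7.376      0.2559
  solve Keq expr → x = 0.02183; check Q = 0.1706

Q₀ = 0.007349; Q < K (proceeds forward)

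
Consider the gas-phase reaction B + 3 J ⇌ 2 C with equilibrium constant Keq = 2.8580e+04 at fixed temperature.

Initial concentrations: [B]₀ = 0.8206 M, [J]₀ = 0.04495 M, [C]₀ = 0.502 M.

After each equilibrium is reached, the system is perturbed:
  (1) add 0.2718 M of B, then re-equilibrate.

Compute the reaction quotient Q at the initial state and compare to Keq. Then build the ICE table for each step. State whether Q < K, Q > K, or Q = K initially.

Q₀ = 3381 vs Keq = 2.8580e+04 ⇒ Q<K, forward
Step 1:
                    B           J           C
  init         0.8206     0.04495       0.502
  Δ          -0.00746    -0.02238     0.01492
  eq           0.8131     0.02257      0.5169
  solve Keq expr → x = 0.00746; check Q = 2.8580e+04
Then add 0.2718 M of B.
Step 2:
                    B           J           C
  init          1.085     0.02257      0.5169
  Δ       -6.7619e-04   -0.002029    0.001352
  eq            1.084     0.02054      0.5183
  solve Keq expr → x = 6.7619e-04; check Q = 2.8580e+04

Q₀ = 3381; Q < K (proceeds forward)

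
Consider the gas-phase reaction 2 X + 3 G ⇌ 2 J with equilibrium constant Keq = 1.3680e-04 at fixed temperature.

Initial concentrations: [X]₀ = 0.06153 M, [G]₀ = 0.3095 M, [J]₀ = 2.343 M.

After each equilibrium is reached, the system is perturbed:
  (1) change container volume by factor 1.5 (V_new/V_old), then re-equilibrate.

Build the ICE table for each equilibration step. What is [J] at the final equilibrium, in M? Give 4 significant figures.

Q₀ = 4.8909e+04 vs Keq = 1.3680e-04 ⇒ Q>K, reverse
Step 1:
                    X           G           J
  init        0.06153      0.3095       2.343
  Δ             2.168       3.252      -2.168
  eq            2.229       3.561      0.1752
  solve Keq expr → x = -1.084; check Q = 1.3680e-04
Then change container volume by factor 1.5 (V_new/V_old).
Step 2:
                    X           G           J
  init          1.486       2.374      0.1168
  Δ           0.04815     0.07223    -0.04815
  eq            1.534       2.446     0.06867
  solve Keq expr → x = -0.02408; check Q = 1.3680e-04

[J]_eq = 0.06867 M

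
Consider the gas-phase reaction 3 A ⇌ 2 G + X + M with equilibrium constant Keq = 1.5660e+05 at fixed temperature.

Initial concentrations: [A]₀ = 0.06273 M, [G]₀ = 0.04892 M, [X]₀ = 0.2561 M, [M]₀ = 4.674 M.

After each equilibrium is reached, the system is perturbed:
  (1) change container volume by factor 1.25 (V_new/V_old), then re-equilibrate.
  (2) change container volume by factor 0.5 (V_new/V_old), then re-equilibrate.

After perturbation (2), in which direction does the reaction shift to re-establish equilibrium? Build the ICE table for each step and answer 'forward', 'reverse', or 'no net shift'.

Q₀ = 11.61 vs Keq = 1.5660e+05 ⇒ Q<K, forward
Step 1:
                   A          G          X          M
  init       0.06273    0.04892     0.2561      4.674
  Δ         -0.05873    0.03915    0.01958    0.01958
  eq        0.004002    0.08807     0.2757      4.694
  solve Keq expr → x = 0.01958; check Q = 1.5660e+05
Then change container volume by factor 1.25 (V_new/V_old).
Step 2:
                   A          G          X          M
  init      0.003201    0.07046     0.2205      3.755
  Δ       -2.2492e-04 1.4995e-04 7.4973e-05 7.4973e-05
  eq        0.002977    0.07061     0.2206      3.755
  solve Keq expr → x = 7.4973e-05; check Q = 1.5660e+05
Then change container volume by factor 0.5 (V_new/V_old).
Step 3:
                   A          G          X          M
  init      0.005953     0.1412     0.4412       7.51
  Δ         0.001509  -0.001006 -5.0290e-04 -5.0290e-04
  eq        0.007462     0.1402     0.4407      7.509
  solve Keq expr → x = -5.0290e-04; check Q = 1.5660e+05

Direction: reverse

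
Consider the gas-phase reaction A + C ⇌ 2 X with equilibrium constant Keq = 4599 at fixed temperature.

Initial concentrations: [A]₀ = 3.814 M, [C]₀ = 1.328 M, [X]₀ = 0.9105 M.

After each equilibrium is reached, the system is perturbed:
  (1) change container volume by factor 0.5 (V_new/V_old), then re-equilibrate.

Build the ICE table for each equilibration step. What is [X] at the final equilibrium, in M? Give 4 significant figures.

Q₀ = 0.1637 vs Keq = 4599 ⇒ Q<K, forward
Step 1:
                  A         C         X
  I           3.814     1.328    0.9105
  C          -1.327    -1.327     2.654
  E           2.487  0.001111     3.564
  solve Keq expr → x = 1.327; check Q = 4599
Then change container volume by factor 0.5 (V_new/V_old).
Step 2:
                  A         C         X
  I           4.974  0.002221     7.129
  C               0         0         0
  E           4.974  0.002221     7.129
  solve Keq expr → x = 0; check Q = 4599

[X]_eq = 7.129 M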